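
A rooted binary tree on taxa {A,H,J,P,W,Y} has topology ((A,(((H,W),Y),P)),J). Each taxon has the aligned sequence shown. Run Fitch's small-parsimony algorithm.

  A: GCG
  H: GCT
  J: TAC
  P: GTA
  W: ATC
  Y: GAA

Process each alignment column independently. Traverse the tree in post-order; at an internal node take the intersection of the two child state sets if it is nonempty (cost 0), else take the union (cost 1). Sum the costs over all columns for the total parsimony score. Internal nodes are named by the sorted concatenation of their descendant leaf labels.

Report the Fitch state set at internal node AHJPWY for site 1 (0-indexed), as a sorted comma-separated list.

HW@0: {G} ∪ {A} = {A,G} (union, +1)
HWY@0: {A,G} ∩ {G} = {G} (intersection, +0)
HPWY@0: {G} ∩ {G} = {G} (intersection, +0)
AHPWY@0: {G} ∩ {G} = {G} (intersection, +0)
AHJPWY@0: {G} ∪ {T} = {G,T} (union, +1)
HW@1: {C} ∪ {T} = {C,T} (union, +1)
HWY@1: {C,T} ∪ {A} = {A,C,T} (union, +1)
HPWY@1: {A,C,T} ∩ {T} = {T} (intersection, +0)
AHPWY@1: {C} ∪ {T} = {C,T} (union, +1)
AHJPWY@1: {C,T} ∪ {A} = {A,C,T} (union, +1)
HW@2: {T} ∪ {C} = {C,T} (union, +1)
HWY@2: {C,T} ∪ {A} = {A,C,T} (union, +1)
HPWY@2: {A,C,T} ∩ {A} = {A} (intersection, +0)
AHPWY@2: {G} ∪ {A} = {A,G} (union, +1)
AHJPWY@2: {A,G} ∪ {C} = {A,C,G} (union, +1)
per-site changes: [2, 4, 4]; total = 10

A,C,T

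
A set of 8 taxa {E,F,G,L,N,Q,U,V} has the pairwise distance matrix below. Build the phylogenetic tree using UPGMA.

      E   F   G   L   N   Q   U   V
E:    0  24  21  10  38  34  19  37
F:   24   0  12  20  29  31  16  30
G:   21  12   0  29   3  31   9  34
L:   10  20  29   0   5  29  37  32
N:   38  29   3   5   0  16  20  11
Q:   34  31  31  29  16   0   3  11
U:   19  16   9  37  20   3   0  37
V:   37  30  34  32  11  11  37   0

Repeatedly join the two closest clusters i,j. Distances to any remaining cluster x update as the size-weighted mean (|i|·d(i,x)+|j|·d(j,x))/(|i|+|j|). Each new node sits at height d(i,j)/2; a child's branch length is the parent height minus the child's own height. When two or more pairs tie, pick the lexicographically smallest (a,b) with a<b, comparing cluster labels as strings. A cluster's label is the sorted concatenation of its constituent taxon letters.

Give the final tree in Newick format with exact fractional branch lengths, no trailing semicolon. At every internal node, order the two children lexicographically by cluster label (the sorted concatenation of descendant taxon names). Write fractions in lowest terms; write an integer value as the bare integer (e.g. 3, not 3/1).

(((E:5,L:5):6,F:11):23/10,(((G:3/2,N:3/2):8,(Q:3/2,U:3/2):8):17/8,V:93/8):67/40)

1. join G+N (d=3) ⇒ GN; edges |G|=3/2, |N|=3/2
  updated: d(E,GN)=59/2, d(F,GN)=41/2, d(GN,L)=17, d(GN,Q)=47/2, d(GN,U)=29/2, d(GN,V)=45/2
2. join Q+U (d=3) ⇒ QU; edges |Q|=3/2, |U|=3/2
  updated: d(E,QU)=53/2, d(F,QU)=47/2, d(GN,QU)=19, d(L,QU)=33, d(QU,V)=24
3. join E+L (d=10) ⇒ EL; edges |E|=5, |L|=5
  updated: d(EL,F)=22, d(EL,GN)=93/4, d(EL,QU)=119/4, d(EL,V)=69/2
4. join GN+QU (d=19) ⇒ GNQU; edges |GN|=8, |QU|=8
  updated: d(EL,GNQU)=53/2, d(F,GNQU)=22, d(GNQU,V)=93/4
5. join EL+F (d=22) ⇒ EFL; edges |EL|=6, |F|=11
  updated: d(EFL,GNQU)=25, d(EFL,V)=33
6. join GNQU+V (d=93/4) ⇒ GNQUV; edges |GNQU|=17/8, |V|=93/8
  updated: d(EFL,GNQUV)=133/5
7. join EFL+GNQUV (d=133/5) ⇒ EFGLNQUV; edges |EFL|=23/10, |GNQUV|=67/40
final tree: (((E:5,L:5):6,F:11):23/10,(((G:3/2,N:3/2):8,(Q:3/2,U:3/2):8):17/8,V:93/8):67/40)
total length: 2669/40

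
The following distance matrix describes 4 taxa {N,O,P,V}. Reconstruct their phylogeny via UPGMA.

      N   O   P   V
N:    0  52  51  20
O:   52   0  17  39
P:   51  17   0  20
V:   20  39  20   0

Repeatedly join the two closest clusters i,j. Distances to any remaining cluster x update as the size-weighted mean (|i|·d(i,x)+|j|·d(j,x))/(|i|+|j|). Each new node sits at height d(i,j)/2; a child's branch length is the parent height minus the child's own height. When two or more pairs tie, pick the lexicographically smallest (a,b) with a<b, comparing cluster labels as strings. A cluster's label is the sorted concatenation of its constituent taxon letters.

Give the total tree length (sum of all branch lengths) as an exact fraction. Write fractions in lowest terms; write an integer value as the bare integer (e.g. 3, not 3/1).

step 1: merge (O,P) at d=17; branch lengths O→17/2, P→17/2; new cluster OP
  updated: d(N,OP)=103/2, d(OP,V)=59/2
step 2: merge (N,V) at d=20; branch lengths N→10, V→10; new cluster NV
  updated: d(NV,OP)=81/2
step 3: merge (NV,OP) at d=81/2; branch lengths NV→41/4, OP→47/4; new cluster NOPV
final tree: ((N:10,V:10):41/4,(O:17/2,P:17/2):47/4)
total length: 59

59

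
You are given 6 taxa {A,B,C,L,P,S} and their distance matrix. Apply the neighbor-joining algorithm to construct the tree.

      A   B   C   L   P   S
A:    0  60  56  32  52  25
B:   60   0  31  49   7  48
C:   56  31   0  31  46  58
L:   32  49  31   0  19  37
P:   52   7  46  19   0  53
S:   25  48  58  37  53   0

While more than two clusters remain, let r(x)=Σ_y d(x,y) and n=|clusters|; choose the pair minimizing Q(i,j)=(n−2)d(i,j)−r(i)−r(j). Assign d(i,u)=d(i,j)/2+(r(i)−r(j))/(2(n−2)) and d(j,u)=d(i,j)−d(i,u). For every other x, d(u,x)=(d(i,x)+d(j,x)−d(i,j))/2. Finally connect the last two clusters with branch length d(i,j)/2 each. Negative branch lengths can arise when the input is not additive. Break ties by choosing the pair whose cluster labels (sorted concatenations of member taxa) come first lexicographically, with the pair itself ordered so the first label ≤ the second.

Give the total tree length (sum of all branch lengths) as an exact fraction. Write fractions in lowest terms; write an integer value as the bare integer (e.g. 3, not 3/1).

1. join A+S (d=25, Q=-346) ⇒ AS; edges |A|=13, |S|=12
  updated: d(AS,B)=83/2, d(AS,C)=89/2, d(AS,L)=22, d(AS,P)=40
2. join B+P (d=7, Q=-439/2) ⇒ BP; edges |B|=25/4, |P|=3/4
  updated: d(AS,BP)=149/4, d(BP,C)=35, d(BP,L)=61/2
3. join AS+L (d=22, Q=-573/4) ⇒ ALS; edges |AS|=257/16, |L|=95/16
  updated: d(ALS,BP)=183/8, d(ALS,C)=107/4
4. join ALS+BP (d=183/8, Q=-677/8) ⇒ ABLPS; edges |ALS|=117/16, |BP|=249/16
  updated: d(ABLPS,C)=311/16
5. join ABLPS+C (d=311/16) ⇒ ABCLPS; edges |ABLPS|=311/32, |C|=311/32
final tree: ((((A:13,S:12):257/16,L:95/16):117/16,(B:25/4,P:3/4):249/16):311/32,C:311/32)
total length: 1541/16

1541/16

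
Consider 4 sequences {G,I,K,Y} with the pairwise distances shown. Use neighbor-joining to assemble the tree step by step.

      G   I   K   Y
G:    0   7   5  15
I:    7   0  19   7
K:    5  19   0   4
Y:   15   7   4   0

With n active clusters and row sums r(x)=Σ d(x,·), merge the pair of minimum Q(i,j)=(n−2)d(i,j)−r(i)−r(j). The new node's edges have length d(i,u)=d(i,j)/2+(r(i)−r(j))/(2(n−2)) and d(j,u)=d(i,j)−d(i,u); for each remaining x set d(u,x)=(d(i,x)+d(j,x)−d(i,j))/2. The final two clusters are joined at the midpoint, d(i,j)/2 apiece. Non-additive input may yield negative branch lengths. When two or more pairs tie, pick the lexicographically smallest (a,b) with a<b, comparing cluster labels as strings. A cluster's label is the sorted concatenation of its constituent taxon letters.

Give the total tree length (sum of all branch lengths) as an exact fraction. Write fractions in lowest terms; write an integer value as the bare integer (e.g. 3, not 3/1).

17

1. join G+I (d=7, Q=-46) ⇒ GI; edges |G|=2, |I|=5
  updated: d(GI,K)=17/2, d(GI,Y)=15/2
2. join GI+K (d=17/2, Q=-20) ⇒ GIK; edges |GI|=6, |K|=5/2
  updated: d(GIK,Y)=3/2
3. join GIK+Y (d=3/2) ⇒ GIKY; edges |GIK|=3/4, |Y|=3/4
final tree: (((G:2,I:5):6,K:5/2):3/4,Y:3/4)
total length: 17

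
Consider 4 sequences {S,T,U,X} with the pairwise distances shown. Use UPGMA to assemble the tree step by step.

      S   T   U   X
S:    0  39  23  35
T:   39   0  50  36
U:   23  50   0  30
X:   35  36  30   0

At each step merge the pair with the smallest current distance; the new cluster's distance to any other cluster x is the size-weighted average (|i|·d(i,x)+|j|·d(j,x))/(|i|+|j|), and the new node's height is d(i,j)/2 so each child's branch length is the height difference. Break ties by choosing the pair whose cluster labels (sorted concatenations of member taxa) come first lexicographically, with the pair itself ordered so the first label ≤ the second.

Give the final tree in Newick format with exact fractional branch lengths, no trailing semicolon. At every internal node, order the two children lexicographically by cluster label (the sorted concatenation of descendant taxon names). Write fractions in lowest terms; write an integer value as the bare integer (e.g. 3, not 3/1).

1. join S+U (d=23) ⇒ SU; edges |S|=23/2, |U|=23/2
  updated: d(SU,T)=89/2, d(SU,X)=65/2
2. join SU+X (d=65/2) ⇒ SUX; edges |SU|=19/4, |X|=65/4
  updated: d(SUX,T)=125/3
3. join SUX+T (d=125/3) ⇒ STUX; edges |SUX|=55/12, |T|=125/6
final tree: (((S:23/2,U:23/2):19/4,X:65/4):55/12,T:125/6)
total length: 833/12

(((S:23/2,U:23/2):19/4,X:65/4):55/12,T:125/6)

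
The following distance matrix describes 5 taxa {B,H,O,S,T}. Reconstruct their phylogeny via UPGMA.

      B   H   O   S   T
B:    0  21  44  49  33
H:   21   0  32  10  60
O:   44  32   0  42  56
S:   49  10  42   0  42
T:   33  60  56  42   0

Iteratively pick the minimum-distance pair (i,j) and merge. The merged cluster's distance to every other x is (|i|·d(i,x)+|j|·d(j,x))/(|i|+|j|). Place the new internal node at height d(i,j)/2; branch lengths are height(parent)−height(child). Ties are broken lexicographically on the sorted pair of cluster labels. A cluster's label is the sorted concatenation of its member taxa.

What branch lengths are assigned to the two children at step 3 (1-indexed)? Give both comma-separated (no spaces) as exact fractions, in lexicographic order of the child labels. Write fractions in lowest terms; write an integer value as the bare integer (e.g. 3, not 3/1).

1. join H+S (d=10) ⇒ HS; edges |H|=5, |S|=5
  updated: d(B,HS)=35, d(HS,O)=37, d(HS,T)=51
2. join B+T (d=33) ⇒ BT; edges |B|=33/2, |T|=33/2
  updated: d(BT,HS)=43, d(BT,O)=50
3. join HS+O (d=37) ⇒ HOS; edges |HS|=27/2, |O|=37/2
  updated: d(BT,HOS)=136/3
4. join BT+HOS (d=136/3) ⇒ BHOST; edges |BT|=37/6, |HOS|=25/6
final tree: ((B:33/2,T:33/2):37/6,((H:5,S:5):27/2,O:37/2):25/6)
total length: 256/3

27/2,37/2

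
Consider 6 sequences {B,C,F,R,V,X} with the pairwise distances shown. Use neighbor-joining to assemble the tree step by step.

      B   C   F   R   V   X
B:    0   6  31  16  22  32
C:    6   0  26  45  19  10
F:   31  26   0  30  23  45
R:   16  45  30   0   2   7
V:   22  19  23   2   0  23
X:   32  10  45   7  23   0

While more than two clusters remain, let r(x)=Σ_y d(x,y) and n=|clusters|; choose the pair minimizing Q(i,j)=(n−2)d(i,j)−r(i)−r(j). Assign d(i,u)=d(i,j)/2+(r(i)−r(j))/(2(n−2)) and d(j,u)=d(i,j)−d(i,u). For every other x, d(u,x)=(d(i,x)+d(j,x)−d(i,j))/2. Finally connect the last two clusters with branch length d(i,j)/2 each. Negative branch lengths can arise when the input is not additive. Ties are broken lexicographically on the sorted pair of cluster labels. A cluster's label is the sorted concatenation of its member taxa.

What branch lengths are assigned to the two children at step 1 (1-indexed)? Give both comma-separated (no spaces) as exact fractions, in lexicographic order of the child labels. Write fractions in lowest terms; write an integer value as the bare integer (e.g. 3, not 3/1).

25/8,23/8

iteration 1: select B,C (d=6, Q=-189); attach at lengths (25/8, 23/8); label the merged cluster BC
  updated: d(BC,F)=51/2, d(BC,R)=55/2, d(BC,V)=35/2, d(BC,X)=18
iteration 2: select R,X (d=7, Q=-277/2); attach at lengths (-11/12, 95/12); label the merged cluster RX
  updated: d(BC,RX)=77/4, d(F,RX)=34, d(RX,V)=9
iteration 3: select BC,F (d=51/2, Q=-375/4); attach at lengths (123/16, 285/16); label the merged cluster BCF
  updated: d(BCF,RX)=111/8, d(BCF,V)=15/2
iteration 4: select BCF,RX (d=111/8, Q=-243/8); attach at lengths (99/16, 123/16); label the merged cluster BCFRX
  updated: d(BCFRX,V)=21/16
iteration 5: select BCFRX,V (d=21/16); attach at lengths (21/32, 21/32); label the merged cluster BCFRVX
final tree: ((((B:25/8,C:23/8):123/16,F:285/16):99/16,(R:-11/12,X:95/12):123/16):21/32,V:21/32)
total length: 859/16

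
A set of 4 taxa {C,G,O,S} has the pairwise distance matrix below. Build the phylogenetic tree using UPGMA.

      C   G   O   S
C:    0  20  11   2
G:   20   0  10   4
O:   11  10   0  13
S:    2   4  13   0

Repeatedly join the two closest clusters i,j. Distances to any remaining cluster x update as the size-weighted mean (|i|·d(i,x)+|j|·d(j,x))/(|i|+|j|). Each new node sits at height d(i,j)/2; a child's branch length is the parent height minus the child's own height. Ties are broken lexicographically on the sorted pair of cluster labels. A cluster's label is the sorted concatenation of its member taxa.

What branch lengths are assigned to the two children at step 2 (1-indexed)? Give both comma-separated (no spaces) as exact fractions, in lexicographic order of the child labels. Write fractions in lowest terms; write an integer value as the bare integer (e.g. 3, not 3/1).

5,5

step 1: merge (C,S) at d=2; branch lengths C→1, S→1; new cluster CS
  updated: d(CS,G)=12, d(CS,O)=12
step 2: merge (G,O) at d=10; branch lengths G→5, O→5; new cluster GO
  updated: d(CS,GO)=12
step 3: merge (CS,GO) at d=12; branch lengths CS→5, GO→1; new cluster CGOS
final tree: ((C:1,S:1):5,(G:5,O:5):1)
total length: 18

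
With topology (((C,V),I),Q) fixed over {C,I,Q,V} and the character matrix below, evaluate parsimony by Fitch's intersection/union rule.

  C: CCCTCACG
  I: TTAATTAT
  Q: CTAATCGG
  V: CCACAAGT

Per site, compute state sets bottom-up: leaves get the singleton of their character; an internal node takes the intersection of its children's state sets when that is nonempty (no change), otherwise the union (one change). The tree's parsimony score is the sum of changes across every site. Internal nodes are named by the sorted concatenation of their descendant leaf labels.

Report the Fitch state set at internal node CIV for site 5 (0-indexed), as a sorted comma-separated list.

A,T

site 0, node CV: C={C} ∩ V={C} → {C} (+0)
site 0, node CIV: CV={C} ∪ I={T} → {C,T} (+1)
site 0, node CIQV: CIV={C,T} ∩ Q={C} → {C} (+0)
site 1, node CV: C={C} ∩ V={C} → {C} (+0)
site 1, node CIV: CV={C} ∪ I={T} → {C,T} (+1)
site 1, node CIQV: CIV={C,T} ∩ Q={T} → {T} (+0)
site 2, node CV: C={C} ∪ V={A} → {A,C} (+1)
site 2, node CIV: CV={A,C} ∩ I={A} → {A} (+0)
site 2, node CIQV: CIV={A} ∩ Q={A} → {A} (+0)
site 3, node CV: C={T} ∪ V={C} → {C,T} (+1)
site 3, node CIV: CV={C,T} ∪ I={A} → {A,C,T} (+1)
site 3, node CIQV: CIV={A,C,T} ∩ Q={A} → {A} (+0)
site 4, node CV: C={C} ∪ V={A} → {A,C} (+1)
site 4, node CIV: CV={A,C} ∪ I={T} → {A,C,T} (+1)
site 4, node CIQV: CIV={A,C,T} ∩ Q={T} → {T} (+0)
site 5, node CV: C={A} ∩ V={A} → {A} (+0)
site 5, node CIV: CV={A} ∪ I={T} → {A,T} (+1)
site 5, node CIQV: CIV={A,T} ∪ Q={C} → {A,C,T} (+1)
site 6, node CV: C={C} ∪ V={G} → {C,G} (+1)
site 6, node CIV: CV={C,G} ∪ I={A} → {A,C,G} (+1)
site 6, node CIQV: CIV={A,C,G} ∩ Q={G} → {G} (+0)
site 7, node CV: C={G} ∪ V={T} → {G,T} (+1)
site 7, node CIV: CV={G,T} ∩ I={T} → {T} (+0)
site 7, node CIQV: CIV={T} ∪ Q={G} → {G,T} (+1)
per-site changes: [1, 1, 1, 2, 2, 2, 2, 2]; total = 13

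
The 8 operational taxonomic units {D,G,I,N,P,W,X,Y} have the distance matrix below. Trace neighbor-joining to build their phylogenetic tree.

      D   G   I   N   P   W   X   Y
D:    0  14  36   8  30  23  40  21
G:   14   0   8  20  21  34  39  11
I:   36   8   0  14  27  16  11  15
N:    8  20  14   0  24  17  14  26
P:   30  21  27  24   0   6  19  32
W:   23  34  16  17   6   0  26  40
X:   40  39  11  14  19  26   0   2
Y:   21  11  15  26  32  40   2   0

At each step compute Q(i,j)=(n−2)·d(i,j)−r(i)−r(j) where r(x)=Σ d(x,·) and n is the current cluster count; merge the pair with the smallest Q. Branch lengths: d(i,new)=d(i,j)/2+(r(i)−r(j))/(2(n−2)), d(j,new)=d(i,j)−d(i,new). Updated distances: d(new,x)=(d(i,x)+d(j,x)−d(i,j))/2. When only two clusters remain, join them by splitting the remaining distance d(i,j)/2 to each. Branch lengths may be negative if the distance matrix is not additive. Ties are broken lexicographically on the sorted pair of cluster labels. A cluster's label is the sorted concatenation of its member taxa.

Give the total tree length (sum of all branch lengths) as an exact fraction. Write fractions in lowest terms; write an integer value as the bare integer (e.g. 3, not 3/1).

233/4

step 1: merge (X,Y) at d=2, Q=-286; branch lengths X→4/3, Y→2/3; new cluster XY
  updated: d(D,XY)=59/2, d(G,XY)=24, d(I,XY)=12, d(N,XY)=19, d(P,XY)=49/2, d(W,XY)=32
step 2: merge (P,W) at d=6, Q=-461/2; branch lengths P→69/20, W→51/20; new cluster PW
  updated: d(D,PW)=47/2, d(G,PW)=49/2, d(I,PW)=37/2, d(N,PW)=35/2, d(PW,XY)=101/4
step 3: merge (D,N) at d=8, Q=-315/2; branch lengths D→129/16, N→-1/16; new cluster DN
  updated: d(DN,G)=13, d(DN,I)=21, d(DN,PW)=33/2, d(DN,XY)=81/4
step 4: merge (DN,PW) at d=33/2, Q=-106; branch lengths DN→71/12, PW→127/12; new cluster DNPW
  updated: d(DNPW,G)=21/2, d(DNPW,I)=23/2, d(DNPW,XY)=29/2
step 5: merge (DNPW,G) at d=21/2, Q=-58; branch lengths DNPW→15/4, G→27/4; new cluster DGNPW
  updated: d(DGNPW,I)=9/2, d(DGNPW,XY)=14
step 6: merge (DGNPW,I) at d=9/2, Q=-61/2; branch lengths DGNPW→13/4, I→5/4; new cluster DGINPW
  updated: d(DGINPW,XY)=43/4
step 7: merge (DGINPW,XY) at d=43/4; branch lengths DGINPW→43/8, XY→43/8; new cluster DGINPWXY
final tree: (((((D:129/16,N:-1/16):71/12,(P:69/20,W:51/20):127/12):15/4,G:27/4):13/4,I:5/4):43/8,(X:4/3,Y:2/3):43/8)
total length: 233/4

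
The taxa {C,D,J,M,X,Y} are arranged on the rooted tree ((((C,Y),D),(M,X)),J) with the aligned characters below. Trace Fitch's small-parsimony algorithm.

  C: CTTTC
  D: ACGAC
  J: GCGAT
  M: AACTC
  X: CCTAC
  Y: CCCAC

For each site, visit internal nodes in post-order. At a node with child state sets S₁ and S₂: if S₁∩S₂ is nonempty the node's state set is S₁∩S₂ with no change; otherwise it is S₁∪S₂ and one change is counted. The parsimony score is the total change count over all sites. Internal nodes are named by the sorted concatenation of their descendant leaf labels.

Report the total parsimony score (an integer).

[col 0] CY: children C:{C}, Y:{C} ∩→ {C}; cost 0
[col 0] CDY: children CY:{C}, D:{A} ∪→ {A,C}; cost 1
[col 0] MX: children M:{A}, X:{C} ∪→ {A,C}; cost 1
[col 0] CDMXY: children CDY:{A,C}, MX:{A,C} ∩→ {A,C}; cost 0
[col 0] CDJMXY: children CDMXY:{A,C}, J:{G} ∪→ {A,C,G}; cost 1
[col 1] CY: children C:{T}, Y:{C} ∪→ {C,T}; cost 1
[col 1] CDY: children CY:{C,T}, D:{C} ∩→ {C}; cost 0
[col 1] MX: children M:{A}, X:{C} ∪→ {A,C}; cost 1
[col 1] CDMXY: children CDY:{C}, MX:{A,C} ∩→ {C}; cost 0
[col 1] CDJMXY: children CDMXY:{C}, J:{C} ∩→ {C}; cost 0
[col 2] CY: children C:{T}, Y:{C} ∪→ {C,T}; cost 1
[col 2] CDY: children CY:{C,T}, D:{G} ∪→ {C,G,T}; cost 1
[col 2] MX: children M:{C}, X:{T} ∪→ {C,T}; cost 1
[col 2] CDMXY: children CDY:{C,G,T}, MX:{C,T} ∩→ {C,T}; cost 0
[col 2] CDJMXY: children CDMXY:{C,T}, J:{G} ∪→ {C,G,T}; cost 1
[col 3] CY: children C:{T}, Y:{A} ∪→ {A,T}; cost 1
[col 3] CDY: children CY:{A,T}, D:{A} ∩→ {A}; cost 0
[col 3] MX: children M:{T}, X:{A} ∪→ {A,T}; cost 1
[col 3] CDMXY: children CDY:{A}, MX:{A,T} ∩→ {A}; cost 0
[col 3] CDJMXY: children CDMXY:{A}, J:{A} ∩→ {A}; cost 0
[col 4] CY: children C:{C}, Y:{C} ∩→ {C}; cost 0
[col 4] CDY: children CY:{C}, D:{C} ∩→ {C}; cost 0
[col 4] MX: children M:{C}, X:{C} ∩→ {C}; cost 0
[col 4] CDMXY: children CDY:{C}, MX:{C} ∩→ {C}; cost 0
[col 4] CDJMXY: children CDMXY:{C}, J:{T} ∪→ {C,T}; cost 1
per-site changes: [3, 2, 4, 2, 1]; total = 12

12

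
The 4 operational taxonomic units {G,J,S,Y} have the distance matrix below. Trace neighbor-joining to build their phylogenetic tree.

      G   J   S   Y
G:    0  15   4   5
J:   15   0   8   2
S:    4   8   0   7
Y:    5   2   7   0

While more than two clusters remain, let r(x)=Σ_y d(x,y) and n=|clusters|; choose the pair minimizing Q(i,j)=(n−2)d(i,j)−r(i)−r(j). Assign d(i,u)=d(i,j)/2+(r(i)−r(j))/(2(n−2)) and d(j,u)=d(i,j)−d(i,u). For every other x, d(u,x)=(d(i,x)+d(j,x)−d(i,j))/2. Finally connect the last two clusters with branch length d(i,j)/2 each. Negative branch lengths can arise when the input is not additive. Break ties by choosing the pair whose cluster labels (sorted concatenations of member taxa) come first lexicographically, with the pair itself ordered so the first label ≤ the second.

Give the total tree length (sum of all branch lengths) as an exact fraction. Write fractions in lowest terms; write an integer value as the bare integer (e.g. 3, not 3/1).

step 1: merge (G,S) at d=4, Q=-35; branch lengths G→13/4, S→3/4; new cluster GS
  updated: d(GS,J)=19/2, d(GS,Y)=4
step 2: merge (GS,J) at d=19/2, Q=-31/2; branch lengths GS→23/4, J→15/4; new cluster GJS
  updated: d(GJS,Y)=-7/4
step 3: merge (GJS,Y) at d=-7/4; branch lengths GJS→-7/8, Y→-7/8; new cluster GJSY
final tree: (((G:13/4,S:3/4):23/4,J:15/4):-7/8,Y:-7/8)
total length: 47/4

47/4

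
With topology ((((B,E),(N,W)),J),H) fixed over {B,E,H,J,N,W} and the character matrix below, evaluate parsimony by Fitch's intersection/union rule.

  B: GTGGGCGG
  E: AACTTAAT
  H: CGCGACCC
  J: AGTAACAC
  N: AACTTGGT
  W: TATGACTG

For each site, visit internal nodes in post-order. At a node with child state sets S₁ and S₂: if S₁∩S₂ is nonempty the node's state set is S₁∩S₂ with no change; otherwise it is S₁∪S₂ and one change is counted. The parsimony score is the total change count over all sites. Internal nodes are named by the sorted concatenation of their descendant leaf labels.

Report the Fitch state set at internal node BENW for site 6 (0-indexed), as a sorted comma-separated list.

BE@0: {G} ∪ {A} = {A,G} (union, +1)
NW@0: {A} ∪ {T} = {A,T} (union, +1)
BENW@0: {A,G} ∩ {A,T} = {A} (intersection, +0)
BEJNW@0: {A} ∩ {A} = {A} (intersection, +0)
BEHJNW@0: {A} ∪ {C} = {A,C} (union, +1)
BE@1: {T} ∪ {A} = {A,T} (union, +1)
NW@1: {A} ∩ {A} = {A} (intersection, +0)
BENW@1: {A,T} ∩ {A} = {A} (intersection, +0)
BEJNW@1: {A} ∪ {G} = {A,G} (union, +1)
BEHJNW@1: {A,G} ∩ {G} = {G} (intersection, +0)
BE@2: {G} ∪ {C} = {C,G} (union, +1)
NW@2: {C} ∪ {T} = {C,T} (union, +1)
BENW@2: {C,G} ∩ {C,T} = {C} (intersection, +0)
BEJNW@2: {C} ∪ {T} = {C,T} (union, +1)
BEHJNW@2: {C,T} ∩ {C} = {C} (intersection, +0)
BE@3: {G} ∪ {T} = {G,T} (union, +1)
NW@3: {T} ∪ {G} = {G,T} (union, +1)
BENW@3: {G,T} ∩ {G,T} = {G,T} (intersection, +0)
BEJNW@3: {G,T} ∪ {A} = {A,G,T} (union, +1)
BEHJNW@3: {A,G,T} ∩ {G} = {G} (intersection, +0)
BE@4: {G} ∪ {T} = {G,T} (union, +1)
NW@4: {T} ∪ {A} = {A,T} (union, +1)
BENW@4: {G,T} ∩ {A,T} = {T} (intersection, +0)
BEJNW@4: {T} ∪ {A} = {A,T} (union, +1)
BEHJNW@4: {A,T} ∩ {A} = {A} (intersection, +0)
BE@5: {C} ∪ {A} = {A,C} (union, +1)
NW@5: {G} ∪ {C} = {C,G} (union, +1)
BENW@5: {A,C} ∩ {C,G} = {C} (intersection, +0)
BEJNW@5: {C} ∩ {C} = {C} (intersection, +0)
BEHJNW@5: {C} ∩ {C} = {C} (intersection, +0)
BE@6: {G} ∪ {A} = {A,G} (union, +1)
NW@6: {G} ∪ {T} = {G,T} (union, +1)
BENW@6: {A,G} ∩ {G,T} = {G} (intersection, +0)
BEJNW@6: {G} ∪ {A} = {A,G} (union, +1)
BEHJNW@6: {A,G} ∪ {C} = {A,C,G} (union, +1)
BE@7: {G} ∪ {T} = {G,T} (union, +1)
NW@7: {T} ∪ {G} = {G,T} (union, +1)
BENW@7: {G,T} ∩ {G,T} = {G,T} (intersection, +0)
BEJNW@7: {G,T} ∪ {C} = {C,G,T} (union, +1)
BEHJNW@7: {C,G,T} ∩ {C} = {C} (intersection, +0)
per-site changes: [3, 2, 3, 3, 3, 2, 4, 3]; total = 23

G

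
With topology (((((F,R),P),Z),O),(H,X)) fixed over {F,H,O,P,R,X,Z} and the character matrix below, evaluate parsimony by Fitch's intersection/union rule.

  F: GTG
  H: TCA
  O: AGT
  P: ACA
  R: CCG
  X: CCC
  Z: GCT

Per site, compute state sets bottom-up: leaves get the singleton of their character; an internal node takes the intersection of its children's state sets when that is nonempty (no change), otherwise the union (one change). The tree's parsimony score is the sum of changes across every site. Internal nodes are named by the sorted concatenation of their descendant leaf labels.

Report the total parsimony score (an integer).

site 0, node FR: F={G} ∪ R={C} → {C,G} (+1)
site 0, node FPR: FR={C,G} ∪ P={A} → {A,C,G} (+1)
site 0, node FPRZ: FPR={A,C,G} ∩ Z={G} → {G} (+0)
site 0, node FOPRZ: FPRZ={G} ∪ O={A} → {A,G} (+1)
site 0, node HX: H={T} ∪ X={C} → {C,T} (+1)
site 0, node FHOPRXZ: FOPRZ={A,G} ∪ HX={C,T} → {A,C,G,T} (+1)
site 1, node FR: F={T} ∪ R={C} → {C,T} (+1)
site 1, node FPR: FR={C,T} ∩ P={C} → {C} (+0)
site 1, node FPRZ: FPR={C} ∩ Z={C} → {C} (+0)
site 1, node FOPRZ: FPRZ={C} ∪ O={G} → {C,G} (+1)
site 1, node HX: H={C} ∩ X={C} → {C} (+0)
site 1, node FHOPRXZ: FOPRZ={C,G} ∩ HX={C} → {C} (+0)
site 2, node FR: F={G} ∩ R={G} → {G} (+0)
site 2, node FPR: FR={G} ∪ P={A} → {A,G} (+1)
site 2, node FPRZ: FPR={A,G} ∪ Z={T} → {A,G,T} (+1)
site 2, node FOPRZ: FPRZ={A,G,T} ∩ O={T} → {T} (+0)
site 2, node HX: H={A} ∪ X={C} → {A,C} (+1)
site 2, node FHOPRXZ: FOPRZ={T} ∪ HX={A,C} → {A,C,T} (+1)
per-site changes: [5, 2, 4]; total = 11

11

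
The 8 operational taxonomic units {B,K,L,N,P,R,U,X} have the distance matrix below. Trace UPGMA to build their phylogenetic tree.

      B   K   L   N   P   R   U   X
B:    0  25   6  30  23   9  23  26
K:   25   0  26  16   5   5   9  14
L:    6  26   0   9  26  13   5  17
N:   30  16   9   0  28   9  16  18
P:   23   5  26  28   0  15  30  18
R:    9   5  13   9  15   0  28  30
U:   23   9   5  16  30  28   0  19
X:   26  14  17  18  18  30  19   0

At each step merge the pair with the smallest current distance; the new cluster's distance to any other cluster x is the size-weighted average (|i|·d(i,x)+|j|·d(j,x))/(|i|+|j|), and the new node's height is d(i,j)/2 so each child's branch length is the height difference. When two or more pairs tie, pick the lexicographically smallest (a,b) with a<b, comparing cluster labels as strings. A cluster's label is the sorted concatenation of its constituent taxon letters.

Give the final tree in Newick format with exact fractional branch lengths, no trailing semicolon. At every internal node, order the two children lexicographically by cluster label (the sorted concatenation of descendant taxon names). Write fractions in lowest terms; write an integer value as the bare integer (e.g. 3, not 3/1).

(((B:9/2,R:9/2):55/12,((L:5/2,U:5/2):15/4,N:25/4):17/6):27/20,((K:5/2,P:5/2):11/2,X:8):73/30)

1. join K+P (d=5) ⇒ KP; edges |K|=5/2, |P|=5/2
  updated: d(B,KP)=24, d(KP,L)=26, d(KP,N)=22, d(KP,R)=10, d(KP,U)=39/2, d(KP,X)=16
2. join L+U (d=5) ⇒ LU; edges |L|=5/2, |U|=5/2
  updated: d(B,LU)=29/2, d(KP,LU)=91/4, d(LU,N)=25/2, d(LU,R)=41/2, d(LU,X)=18
3. join B+R (d=9) ⇒ BR; edges |B|=9/2, |R|=9/2
  updated: d(BR,KP)=17, d(BR,LU)=35/2, d(BR,N)=39/2, d(BR,X)=28
4. join LU+N (d=25/2) ⇒ LNU; edges |LU|=15/4, |N|=25/4
  updated: d(BR,LNU)=109/6, d(KP,LNU)=45/2, d(LNU,X)=18
5. join KP+X (d=16) ⇒ KPX; edges |KP|=11/2, |X|=8
  updated: d(BR,KPX)=62/3, d(KPX,LNU)=21
6. join BR+LNU (d=109/6) ⇒ BLNRU; edges |BR|=55/12, |LNU|=17/6
  updated: d(BLNRU,KPX)=313/15
7. join BLNRU+KPX (d=313/15) ⇒ BKLNPRUX; edges |BLNRU|=27/20, |KPX|=73/30
final tree: (((B:9/2,R:9/2):55/12,((L:5/2,U:5/2):15/4,N:25/4):17/6):27/20,((K:5/2,P:5/2):11/2,X:8):73/30)
total length: 537/10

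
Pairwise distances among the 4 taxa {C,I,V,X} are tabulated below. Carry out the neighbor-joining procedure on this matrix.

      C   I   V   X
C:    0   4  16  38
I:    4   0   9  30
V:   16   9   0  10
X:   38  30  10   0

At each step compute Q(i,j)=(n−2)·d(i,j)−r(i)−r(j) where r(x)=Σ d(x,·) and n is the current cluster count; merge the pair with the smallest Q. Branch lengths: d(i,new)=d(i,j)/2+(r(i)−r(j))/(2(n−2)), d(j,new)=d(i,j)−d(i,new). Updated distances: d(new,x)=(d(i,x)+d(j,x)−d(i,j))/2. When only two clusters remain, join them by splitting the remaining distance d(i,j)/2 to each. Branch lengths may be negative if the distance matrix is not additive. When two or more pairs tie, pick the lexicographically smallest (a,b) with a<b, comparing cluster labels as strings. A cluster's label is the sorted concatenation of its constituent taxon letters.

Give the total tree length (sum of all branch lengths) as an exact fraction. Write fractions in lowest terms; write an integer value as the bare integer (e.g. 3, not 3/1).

121/4

iteration 1: select C,I (d=4, Q=-93); attach at lengths (23/4, -7/4); label the merged cluster CI
  updated: d(CI,V)=21/2, d(CI,X)=32
iteration 2: select CI,V (d=21/2, Q=-105/2); attach at lengths (65/4, -23/4); label the merged cluster CIV
  updated: d(CIV,X)=63/4
iteration 3: select CIV,X (d=63/4); attach at lengths (63/8, 63/8); label the merged cluster CIVX
final tree: (((C:23/4,I:-7/4):65/4,V:-23/4):63/8,X:63/8)
total length: 121/4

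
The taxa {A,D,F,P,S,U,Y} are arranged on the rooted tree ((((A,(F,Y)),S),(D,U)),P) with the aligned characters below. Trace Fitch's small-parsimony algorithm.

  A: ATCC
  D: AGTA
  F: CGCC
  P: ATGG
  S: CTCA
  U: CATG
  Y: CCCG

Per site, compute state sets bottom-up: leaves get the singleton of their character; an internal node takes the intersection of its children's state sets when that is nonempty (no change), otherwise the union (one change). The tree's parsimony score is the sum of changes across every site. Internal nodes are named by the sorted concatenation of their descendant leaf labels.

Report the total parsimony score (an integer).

[col 0] FY: children F:{C}, Y:{C} ∩→ {C}; cost 0
[col 0] AFY: children A:{A}, FY:{C} ∪→ {A,C}; cost 1
[col 0] AFSY: children AFY:{A,C}, S:{C} ∩→ {C}; cost 0
[col 0] DU: children D:{A}, U:{C} ∪→ {A,C}; cost 1
[col 0] ADFSUY: children AFSY:{C}, DU:{A,C} ∩→ {C}; cost 0
[col 0] ADFPSUY: children ADFSUY:{C}, P:{A} ∪→ {A,C}; cost 1
[col 1] FY: children F:{G}, Y:{C} ∪→ {C,G}; cost 1
[col 1] AFY: children A:{T}, FY:{C,G} ∪→ {C,G,T}; cost 1
[col 1] AFSY: children AFY:{C,G,T}, S:{T} ∩→ {T}; cost 0
[col 1] DU: children D:{G}, U:{A} ∪→ {A,G}; cost 1
[col 1] ADFSUY: children AFSY:{T}, DU:{A,G} ∪→ {A,G,T}; cost 1
[col 1] ADFPSUY: children ADFSUY:{A,G,T}, P:{T} ∩→ {T}; cost 0
[col 2] FY: children F:{C}, Y:{C} ∩→ {C}; cost 0
[col 2] AFY: children A:{C}, FY:{C} ∩→ {C}; cost 0
[col 2] AFSY: children AFY:{C}, S:{C} ∩→ {C}; cost 0
[col 2] DU: children D:{T}, U:{T} ∩→ {T}; cost 0
[col 2] ADFSUY: children AFSY:{C}, DU:{T} ∪→ {C,T}; cost 1
[col 2] ADFPSUY: children ADFSUY:{C,T}, P:{G} ∪→ {C,G,T}; cost 1
[col 3] FY: children F:{C}, Y:{G} ∪→ {C,G}; cost 1
[col 3] AFY: children A:{C}, FY:{C,G} ∩→ {C}; cost 0
[col 3] AFSY: children AFY:{C}, S:{A} ∪→ {A,C}; cost 1
[col 3] DU: children D:{A}, U:{G} ∪→ {A,G}; cost 1
[col 3] ADFSUY: children AFSY:{A,C}, DU:{A,G} ∩→ {A}; cost 0
[col 3] ADFPSUY: children ADFSUY:{A}, P:{G} ∪→ {A,G}; cost 1
per-site changes: [3, 4, 2, 4]; total = 13

13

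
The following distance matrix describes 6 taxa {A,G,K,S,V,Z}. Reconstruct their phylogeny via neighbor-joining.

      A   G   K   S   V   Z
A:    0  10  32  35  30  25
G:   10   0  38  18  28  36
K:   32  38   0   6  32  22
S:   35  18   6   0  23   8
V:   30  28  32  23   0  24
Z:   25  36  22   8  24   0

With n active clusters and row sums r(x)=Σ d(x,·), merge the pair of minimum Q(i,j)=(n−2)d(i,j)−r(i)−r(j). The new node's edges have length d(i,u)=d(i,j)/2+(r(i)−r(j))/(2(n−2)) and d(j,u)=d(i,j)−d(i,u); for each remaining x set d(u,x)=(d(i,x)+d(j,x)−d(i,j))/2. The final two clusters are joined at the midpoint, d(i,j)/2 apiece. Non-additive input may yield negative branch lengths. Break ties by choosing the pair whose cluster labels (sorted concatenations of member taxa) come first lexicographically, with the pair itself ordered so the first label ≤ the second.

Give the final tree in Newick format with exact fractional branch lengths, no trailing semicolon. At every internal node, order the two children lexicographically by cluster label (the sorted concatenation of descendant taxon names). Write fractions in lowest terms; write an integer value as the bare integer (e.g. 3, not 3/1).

step 1: merge (A,G) at d=10, Q=-222; branch lengths A→21/4, G→19/4; new cluster AG
  updated: d(AG,K)=30, d(AG,S)=43/2, d(AG,V)=24, d(AG,Z)=51/2
step 2: merge (AG,V) at d=24, Q=-132; branch lengths AG→35/3, V→37/3; new cluster AGV
  updated: d(AGV,K)=19, d(AGV,S)=41/4, d(AGV,Z)=51/4
step 3: merge (AGV,Z) at d=51/4, Q=-237/4; branch lengths AGV→99/16, Z→105/16; new cluster AGVZ
  updated: d(AGVZ,K)=113/8, d(AGVZ,S)=11/4
step 4: merge (AGVZ,K) at d=113/8, Q=-183/8; branch lengths AGVZ→87/16, K→139/16; new cluster AGKVZ
  updated: d(AGKVZ,S)=-43/16
step 5: merge (AGKVZ,S) at d=-43/16; branch lengths AGKVZ→-43/32, S→-43/32; new cluster AGKSVZ
final tree: (((((A:21/4,G:19/4):35/3,V:37/3):99/16,Z:105/16):87/16,K:139/16):-43/32,S:-43/32)
total length: 931/16

(((((A:21/4,G:19/4):35/3,V:37/3):99/16,Z:105/16):87/16,K:139/16):-43/32,S:-43/32)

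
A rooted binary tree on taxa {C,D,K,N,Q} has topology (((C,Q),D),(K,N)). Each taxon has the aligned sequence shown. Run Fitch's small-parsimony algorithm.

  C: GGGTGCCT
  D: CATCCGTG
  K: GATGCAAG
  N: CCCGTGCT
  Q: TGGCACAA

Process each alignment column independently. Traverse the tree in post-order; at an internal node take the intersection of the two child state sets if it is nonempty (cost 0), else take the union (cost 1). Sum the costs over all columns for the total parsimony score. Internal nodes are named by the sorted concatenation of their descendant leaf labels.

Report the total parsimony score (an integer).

site 0, node CQ: C={G} ∪ Q={T} → {G,T} (+1)
site 0, node CDQ: CQ={G,T} ∪ D={C} → {C,G,T} (+1)
site 0, node KN: K={G} ∪ N={C} → {C,G} (+1)
site 0, node CDKNQ: CDQ={C,G,T} ∩ KN={C,G} → {C,G} (+0)
site 1, node CQ: C={G} ∩ Q={G} → {G} (+0)
site 1, node CDQ: CQ={G} ∪ D={A} → {A,G} (+1)
site 1, node KN: K={A} ∪ N={C} → {A,C} (+1)
site 1, node CDKNQ: CDQ={A,G} ∩ KN={A,C} → {A} (+0)
site 2, node CQ: C={G} ∩ Q={G} → {G} (+0)
site 2, node CDQ: CQ={G} ∪ D={T} → {G,T} (+1)
site 2, node KN: K={T} ∪ N={C} → {C,T} (+1)
site 2, node CDKNQ: CDQ={G,T} ∩ KN={C,T} → {T} (+0)
site 3, node CQ: C={T} ∪ Q={C} → {C,T} (+1)
site 3, node CDQ: CQ={C,T} ∩ D={C} → {C} (+0)
site 3, node KN: K={G} ∩ N={G} → {G} (+0)
site 3, node CDKNQ: CDQ={C} ∪ KN={G} → {C,G} (+1)
site 4, node CQ: C={G} ∪ Q={A} → {A,G} (+1)
site 4, node CDQ: CQ={A,G} ∪ D={C} → {A,C,G} (+1)
site 4, node KN: K={C} ∪ N={T} → {C,T} (+1)
site 4, node CDKNQ: CDQ={A,C,G} ∩ KN={C,T} → {C} (+0)
site 5, node CQ: C={C} ∩ Q={C} → {C} (+0)
site 5, node CDQ: CQ={C} ∪ D={G} → {C,G} (+1)
site 5, node KN: K={A} ∪ N={G} → {A,G} (+1)
site 5, node CDKNQ: CDQ={C,G} ∩ KN={A,G} → {G} (+0)
site 6, node CQ: C={C} ∪ Q={A} → {A,C} (+1)
site 6, node CDQ: CQ={A,C} ∪ D={T} → {A,C,T} (+1)
site 6, node KN: K={A} ∪ N={C} → {A,C} (+1)
site 6, node CDKNQ: CDQ={A,C,T} ∩ KN={A,C} → {A,C} (+0)
site 7, node CQ: C={T} ∪ Q={A} → {A,T} (+1)
site 7, node CDQ: CQ={A,T} ∪ D={G} → {A,G,T} (+1)
site 7, node KN: K={G} ∪ N={T} → {G,T} (+1)
site 7, node CDKNQ: CDQ={A,G,T} ∩ KN={G,T} → {G,T} (+0)
per-site changes: [3, 2, 2, 2, 3, 2, 3, 3]; total = 20

20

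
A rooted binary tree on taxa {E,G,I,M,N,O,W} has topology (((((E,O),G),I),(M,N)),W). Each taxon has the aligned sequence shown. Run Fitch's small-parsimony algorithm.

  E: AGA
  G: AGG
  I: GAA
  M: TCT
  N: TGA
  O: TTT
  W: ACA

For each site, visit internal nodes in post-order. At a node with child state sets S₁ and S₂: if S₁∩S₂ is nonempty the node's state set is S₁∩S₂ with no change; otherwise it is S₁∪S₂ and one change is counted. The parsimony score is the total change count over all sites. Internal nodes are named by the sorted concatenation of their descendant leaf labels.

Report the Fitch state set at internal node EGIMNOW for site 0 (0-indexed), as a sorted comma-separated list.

site 0, node EO: E={A} ∪ O={T} → {A,T} (+1)
site 0, node EGO: EO={A,T} ∩ G={A} → {A} (+0)
site 0, node EGIO: EGO={A} ∪ I={G} → {A,G} (+1)
site 0, node MN: M={T} ∩ N={T} → {T} (+0)
site 0, node EGIMNO: EGIO={A,G} ∪ MN={T} → {A,G,T} (+1)
site 0, node EGIMNOW: EGIMNO={A,G,T} ∩ W={A} → {A} (+0)
site 1, node EO: E={G} ∪ O={T} → {G,T} (+1)
site 1, node EGO: EO={G,T} ∩ G={G} → {G} (+0)
site 1, node EGIO: EGO={G} ∪ I={A} → {A,G} (+1)
site 1, node MN: M={C} ∪ N={G} → {C,G} (+1)
site 1, node EGIMNO: EGIO={A,G} ∩ MN={C,G} → {G} (+0)
site 1, node EGIMNOW: EGIMNO={G} ∪ W={C} → {C,G} (+1)
site 2, node EO: E={A} ∪ O={T} → {A,T} (+1)
site 2, node EGO: EO={A,T} ∪ G={G} → {A,G,T} (+1)
site 2, node EGIO: EGO={A,G,T} ∩ I={A} → {A} (+0)
site 2, node MN: M={T} ∪ N={A} → {A,T} (+1)
site 2, node EGIMNO: EGIO={A} ∩ MN={A,T} → {A} (+0)
site 2, node EGIMNOW: EGIMNO={A} ∩ W={A} → {A} (+0)
per-site changes: [3, 4, 3]; total = 10

A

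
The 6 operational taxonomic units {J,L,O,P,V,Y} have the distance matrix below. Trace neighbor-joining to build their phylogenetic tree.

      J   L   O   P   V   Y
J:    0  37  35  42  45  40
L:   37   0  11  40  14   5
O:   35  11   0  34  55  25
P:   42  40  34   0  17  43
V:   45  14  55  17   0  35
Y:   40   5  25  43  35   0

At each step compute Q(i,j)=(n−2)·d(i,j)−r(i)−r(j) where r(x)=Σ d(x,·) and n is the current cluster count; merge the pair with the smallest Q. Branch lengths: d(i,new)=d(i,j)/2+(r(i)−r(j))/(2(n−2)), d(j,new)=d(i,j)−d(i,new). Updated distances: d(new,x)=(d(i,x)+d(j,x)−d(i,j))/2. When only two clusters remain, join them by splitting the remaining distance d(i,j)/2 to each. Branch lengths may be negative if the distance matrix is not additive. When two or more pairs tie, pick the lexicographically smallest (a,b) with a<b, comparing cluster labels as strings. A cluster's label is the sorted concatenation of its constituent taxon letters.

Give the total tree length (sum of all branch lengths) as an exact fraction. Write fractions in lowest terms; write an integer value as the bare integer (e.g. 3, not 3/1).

159/2

1. join P+V (d=17, Q=-274) ⇒ PV; edges |P|=39/4, |V|=29/4
  updated: d(J,PV)=35, d(L,PV)=37/2, d(O,PV)=36, d(PV,Y)=61/2
2. join J+PV (d=35, Q=-162) ⇒ JPV; edges |J|=22, |PV|=13
  updated: d(JPV,L)=41/4, d(JPV,O)=18, d(JPV,Y)=71/4
3. join JPV+O (d=18, Q=-64) ⇒ JOPV; edges |JPV|=7, |O|=11
  updated: d(JOPV,L)=13/8, d(JOPV,Y)=99/8
4. join JOPV+L (d=13/8, Q=-19) ⇒ JLOPV; edges |JOPV|=9/2, |L|=-23/8
  updated: d(JLOPV,Y)=63/8
5. join JLOPV+Y (d=63/8) ⇒ JLOPVY; edges |JLOPV|=63/16, |Y|=63/16
final tree: ((((J:22,(P:39/4,V:29/4):13):7,O:11):9/2,L:-23/8):63/16,Y:63/16)
total length: 159/2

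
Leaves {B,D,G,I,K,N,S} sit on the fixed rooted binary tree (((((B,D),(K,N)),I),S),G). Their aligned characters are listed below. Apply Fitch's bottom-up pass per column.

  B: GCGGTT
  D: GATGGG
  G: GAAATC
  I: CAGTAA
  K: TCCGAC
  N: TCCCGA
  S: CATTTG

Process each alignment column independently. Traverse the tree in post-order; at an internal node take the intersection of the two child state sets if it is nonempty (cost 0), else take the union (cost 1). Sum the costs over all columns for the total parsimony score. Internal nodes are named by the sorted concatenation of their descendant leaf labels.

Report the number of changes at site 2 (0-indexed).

4

BD@0: {G} ∩ {G} = {G} (intersection, +0)
KN@0: {T} ∩ {T} = {T} (intersection, +0)
BDKN@0: {G} ∪ {T} = {G,T} (union, +1)
BDIKN@0: {G,T} ∪ {C} = {C,G,T} (union, +1)
BDIKNS@0: {C,G,T} ∩ {C} = {C} (intersection, +0)
BDGIKNS@0: {C} ∪ {G} = {C,G} (union, +1)
BD@1: {C} ∪ {A} = {A,C} (union, +1)
KN@1: {C} ∩ {C} = {C} (intersection, +0)
BDKN@1: {A,C} ∩ {C} = {C} (intersection, +0)
BDIKN@1: {C} ∪ {A} = {A,C} (union, +1)
BDIKNS@1: {A,C} ∩ {A} = {A} (intersection, +0)
BDGIKNS@1: {A} ∩ {A} = {A} (intersection, +0)
BD@2: {G} ∪ {T} = {G,T} (union, +1)
KN@2: {C} ∩ {C} = {C} (intersection, +0)
BDKN@2: {G,T} ∪ {C} = {C,G,T} (union, +1)
BDIKN@2: {C,G,T} ∩ {G} = {G} (intersection, +0)
BDIKNS@2: {G} ∪ {T} = {G,T} (union, +1)
BDGIKNS@2: {G,T} ∪ {A} = {A,G,T} (union, +1)
BD@3: {G} ∩ {G} = {G} (intersection, +0)
KN@3: {G} ∪ {C} = {C,G} (union, +1)
BDKN@3: {G} ∩ {C,G} = {G} (intersection, +0)
BDIKN@3: {G} ∪ {T} = {G,T} (union, +1)
BDIKNS@3: {G,T} ∩ {T} = {T} (intersection, +0)
BDGIKNS@3: {T} ∪ {A} = {A,T} (union, +1)
BD@4: {T} ∪ {G} = {G,T} (union, +1)
KN@4: {A} ∪ {G} = {A,G} (union, +1)
BDKN@4: {G,T} ∩ {A,G} = {G} (intersection, +0)
BDIKN@4: {G} ∪ {A} = {A,G} (union, +1)
BDIKNS@4: {A,G} ∪ {T} = {A,G,T} (union, +1)
BDGIKNS@4: {A,G,T} ∩ {T} = {T} (intersection, +0)
BD@5: {T} ∪ {G} = {G,T} (union, +1)
KN@5: {C} ∪ {A} = {A,C} (union, +1)
BDKN@5: {G,T} ∪ {A,C} = {A,C,G,T} (union, +1)
BDIKN@5: {A,C,G,T} ∩ {A} = {A} (intersection, +0)
BDIKNS@5: {A} ∪ {G} = {A,G} (union, +1)
BDGIKNS@5: {A,G} ∪ {C} = {A,C,G} (union, +1)
per-site changes: [3, 2, 4, 3, 4, 5]; total = 21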